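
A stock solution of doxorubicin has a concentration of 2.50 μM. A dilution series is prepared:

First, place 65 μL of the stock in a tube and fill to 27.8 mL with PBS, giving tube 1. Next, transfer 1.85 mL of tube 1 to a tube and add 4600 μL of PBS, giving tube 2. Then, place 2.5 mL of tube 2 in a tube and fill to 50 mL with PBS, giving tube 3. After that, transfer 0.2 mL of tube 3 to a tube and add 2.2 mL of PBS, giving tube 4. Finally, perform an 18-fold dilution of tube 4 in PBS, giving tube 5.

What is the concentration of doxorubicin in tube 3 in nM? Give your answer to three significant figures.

Step 1: 65 μL brought to 27.8 mL → factor 27800/65 = 427.69
Step 2: 1.85 mL + 4600 μL = 6.45 mL total → factor 6.45/1.85 = 3.4865
Step 3: 2.5 mL brought to 50 mL → factor 50/2.5 = 20
Dilution factor through tube 3 = 427.69 × 3.4865 × 20 = 29823
[tube 3] = 2.50 μM / 29823 = 8.383 × 10^-5 μM = 0.0838 nM

0.0838 nM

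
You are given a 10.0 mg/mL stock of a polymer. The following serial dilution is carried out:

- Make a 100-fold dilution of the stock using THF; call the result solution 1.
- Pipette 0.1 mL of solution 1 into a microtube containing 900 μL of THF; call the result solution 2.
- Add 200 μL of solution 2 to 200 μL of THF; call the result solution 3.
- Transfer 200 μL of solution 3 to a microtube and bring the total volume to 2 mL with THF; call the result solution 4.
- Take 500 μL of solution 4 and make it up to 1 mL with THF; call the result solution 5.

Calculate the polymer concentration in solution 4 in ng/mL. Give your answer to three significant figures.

500 ng/mL

Step 1: 100-fold → factor 100
Step 2: 0.1 mL + 900 μL = 1 mL total → factor 1/0.1 = 10
Step 3: 200 μL + 200 μL = 400 μL total → factor 400/200 = 2
Step 4: 200 μL brought to 2 mL → factor 2000/200 = 10
Dilution factor through solution 4 = 100 × 10 × 2 × 10 = 20000
[solution 4] = 10.0 mg/mL / 20000 = 0.0005000 mg/mL = 500 ng/mL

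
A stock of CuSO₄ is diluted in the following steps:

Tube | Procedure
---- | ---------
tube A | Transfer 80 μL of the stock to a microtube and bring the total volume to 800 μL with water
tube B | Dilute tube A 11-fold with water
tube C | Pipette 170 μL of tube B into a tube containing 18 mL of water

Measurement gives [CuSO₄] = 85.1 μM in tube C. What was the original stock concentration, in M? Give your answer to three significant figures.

1.00 M

Step 1: 80 μL brought to 800 μL → factor 800/80 = 10
Step 2: 11-fold → factor 11
Step 3: 170 μL + 18 mL = 18170 μL total → factor 18170/170 = 106.88
Overall dilution factor = 10 × 11 × 106.88 = 11757
Stock = 85.1 μM × 11757 = 1.001 × 10^6 μM = 1.00 M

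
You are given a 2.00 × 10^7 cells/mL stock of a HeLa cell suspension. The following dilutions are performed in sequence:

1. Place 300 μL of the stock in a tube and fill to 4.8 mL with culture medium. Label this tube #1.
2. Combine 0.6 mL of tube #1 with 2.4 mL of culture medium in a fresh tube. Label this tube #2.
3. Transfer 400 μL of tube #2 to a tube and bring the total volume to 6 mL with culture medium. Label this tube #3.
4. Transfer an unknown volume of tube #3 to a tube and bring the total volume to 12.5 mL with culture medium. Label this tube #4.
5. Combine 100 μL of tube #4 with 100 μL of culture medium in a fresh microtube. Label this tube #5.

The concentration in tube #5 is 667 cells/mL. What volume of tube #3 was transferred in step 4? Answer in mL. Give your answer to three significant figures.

Step 1: 300 μL brought to 4.8 mL → factor 4800/300 = 16
Step 2: 0.6 mL + 2.4 mL = 3 mL total → factor 3/0.6 = 5
Step 3: 400 μL brought to 6 mL → factor 6000/400 = 15
Step 4: v brought to 12.5 mL → factor = 12.5 mL/v
Step 5: 100 μL + 100 μL = 200 μL total → factor 200/100 = 2
Product of known-step factors = 2400
Overall factor = 2.00 × 10^7 cells/mL / (667 cells/mL) = 29985
Step-4 factor = 29985 / 2400 = 12.494
v = 12.5 mL / 12.494 = 1.00 mL

1.00 mL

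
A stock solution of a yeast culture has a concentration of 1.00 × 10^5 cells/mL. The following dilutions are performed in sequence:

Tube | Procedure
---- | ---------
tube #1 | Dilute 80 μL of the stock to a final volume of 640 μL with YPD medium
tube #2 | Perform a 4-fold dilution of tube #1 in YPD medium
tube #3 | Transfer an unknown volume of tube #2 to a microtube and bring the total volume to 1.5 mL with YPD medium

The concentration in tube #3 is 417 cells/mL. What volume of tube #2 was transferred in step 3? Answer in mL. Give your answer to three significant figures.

0.200 mL

Step 1: 80 μL brought to 640 μL → factor 640/80 = 8
Step 2: 4-fold → factor 4
Step 3: v brought to 1.5 mL → factor = 1.5 mL/v
Product of known-step factors = 32
Overall factor = 1.00 × 10^5 cells/mL / (417 cells/mL) = 239.81
Step-3 factor = 239.81 / 32 = 7.494
v = 1.5 mL / 7.494 = 0.200 mL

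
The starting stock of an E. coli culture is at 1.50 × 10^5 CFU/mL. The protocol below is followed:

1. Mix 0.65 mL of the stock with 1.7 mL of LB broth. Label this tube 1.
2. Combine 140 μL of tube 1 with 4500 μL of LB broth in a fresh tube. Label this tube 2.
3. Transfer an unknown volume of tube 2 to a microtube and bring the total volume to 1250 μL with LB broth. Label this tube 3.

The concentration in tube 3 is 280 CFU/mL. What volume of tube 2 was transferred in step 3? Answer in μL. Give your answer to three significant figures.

Step 1: 0.65 mL + 1.7 mL = 2.35 mL total → factor 2.35/0.65 = 3.6154
Step 2: 140 μL + 4500 μL = 4640 μL total → factor 4640/140 = 33.143
Step 3: v brought to 1250 μL → factor = 1250 μL/v
Product of known-step factors = 119.82
Overall factor = 1.50 × 10^5 CFU/mL / (280 CFU/mL) = 535.71
Step-3 factor = 535.71 / 119.82 = 4.4708
v = 1250 μL / 4.4708 = 280 μL

280 μL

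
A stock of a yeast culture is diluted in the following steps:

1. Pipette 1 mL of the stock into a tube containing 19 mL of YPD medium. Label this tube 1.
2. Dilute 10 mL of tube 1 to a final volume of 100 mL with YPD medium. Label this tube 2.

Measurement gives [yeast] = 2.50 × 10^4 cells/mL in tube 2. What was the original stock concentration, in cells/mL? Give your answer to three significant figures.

Step 1: 1 mL + 19 mL = 20 mL total → factor 20/1 = 20
Step 2: 10 mL brought to 100 mL → factor 100/10 = 10
Overall dilution factor = 20 × 10 = 200
Stock = 2.50 × 10^4 cells/mL × 200 = 5.00 × 10^6 cells/mL

5.00 × 10^6 cells/mL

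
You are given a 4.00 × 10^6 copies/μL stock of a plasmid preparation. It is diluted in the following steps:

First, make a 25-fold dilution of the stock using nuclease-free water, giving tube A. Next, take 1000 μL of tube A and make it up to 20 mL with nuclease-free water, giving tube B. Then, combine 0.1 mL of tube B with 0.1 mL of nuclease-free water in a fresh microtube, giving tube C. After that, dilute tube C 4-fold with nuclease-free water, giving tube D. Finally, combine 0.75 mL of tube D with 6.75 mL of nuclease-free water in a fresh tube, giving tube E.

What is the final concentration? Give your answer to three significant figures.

Step 1: 25-fold → factor 25
Step 2: 1000 μL brought to 20 mL → factor 20000/1000 = 20
Step 3: 0.1 mL + 0.1 mL = 0.2 mL total → factor 0.2/0.1 = 2
Step 4: 4-fold → factor 4
Step 5: 0.75 mL + 6.75 mL = 7.5 mL total → factor 7.5/0.75 = 10
Overall dilution factor = 25 × 20 × 2 × 4 × 10 = 40000
Final = 4.00 × 10^6 copies/μL / 40000 = 100 copies/μL

100 copies/μL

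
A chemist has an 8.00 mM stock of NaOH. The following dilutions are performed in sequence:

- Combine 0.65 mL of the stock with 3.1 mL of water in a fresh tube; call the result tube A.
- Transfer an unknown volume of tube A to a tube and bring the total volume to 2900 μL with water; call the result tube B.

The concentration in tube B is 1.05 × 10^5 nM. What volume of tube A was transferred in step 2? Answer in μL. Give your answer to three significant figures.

220 μL

Step 1: 0.65 mL + 3.1 mL = 3.75 mL total → factor 3.75/0.65 = 5.7692
Step 2: v brought to 2900 μL → factor = 2900 μL/v
Product of known-step factors = 5.7692
Overall factor = 8.00 mM / (1.05 × 10^5 nM) = 76.19
Step-2 factor = 76.19 / 5.7692 = 13.206
v = 2900 μL / 13.206 = 220 μL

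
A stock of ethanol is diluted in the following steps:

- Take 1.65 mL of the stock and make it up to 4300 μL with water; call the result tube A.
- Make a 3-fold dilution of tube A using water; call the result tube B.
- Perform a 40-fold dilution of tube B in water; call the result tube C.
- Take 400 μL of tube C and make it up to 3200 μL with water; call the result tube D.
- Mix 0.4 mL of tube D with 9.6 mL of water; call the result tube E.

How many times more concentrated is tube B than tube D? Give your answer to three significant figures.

Step 1: 1.65 mL brought to 4300 μL → factor 4.3/1.65 = 2.6061
Step 2: 3-fold → factor 3
Step 3: 40-fold → factor 40
Step 4: 400 μL brought to 3200 μL → factor 3200/400 = 8
Dilution factor to tube B = 7.8182; to tube D = 2501.8
[tube B]/[tube D] = (factor to tube D)/(factor to tube B) = 2501.8/7.8182 = 320

320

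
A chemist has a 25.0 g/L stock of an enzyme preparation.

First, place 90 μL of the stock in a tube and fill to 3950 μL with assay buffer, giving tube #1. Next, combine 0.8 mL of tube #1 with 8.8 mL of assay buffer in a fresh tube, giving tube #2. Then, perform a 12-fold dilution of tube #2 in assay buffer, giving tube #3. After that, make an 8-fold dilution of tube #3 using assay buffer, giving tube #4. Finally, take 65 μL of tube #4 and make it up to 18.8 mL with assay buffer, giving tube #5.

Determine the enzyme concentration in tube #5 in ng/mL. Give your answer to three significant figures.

Step 1: 90 μL brought to 3950 μL → factor 3950/90 = 43.889
Step 2: 0.8 mL + 8.8 mL = 9.6 mL total → factor 9.6/0.8 = 12
Step 3: 12-fold → factor 12
Step 4: 8-fold → factor 8
Step 5: 65 μL brought to 18.8 mL → factor 18800/65 = 289.23
Overall dilution factor = 43.889 × 12 × 12 × 8 × 289.23 = 1.4624 × 10^7
Final = 25.0 g/L / 1.4624 × 10^7 = 1.710 × 10^-6 g/L = 1.71 ng/mL

1.71 ng/mL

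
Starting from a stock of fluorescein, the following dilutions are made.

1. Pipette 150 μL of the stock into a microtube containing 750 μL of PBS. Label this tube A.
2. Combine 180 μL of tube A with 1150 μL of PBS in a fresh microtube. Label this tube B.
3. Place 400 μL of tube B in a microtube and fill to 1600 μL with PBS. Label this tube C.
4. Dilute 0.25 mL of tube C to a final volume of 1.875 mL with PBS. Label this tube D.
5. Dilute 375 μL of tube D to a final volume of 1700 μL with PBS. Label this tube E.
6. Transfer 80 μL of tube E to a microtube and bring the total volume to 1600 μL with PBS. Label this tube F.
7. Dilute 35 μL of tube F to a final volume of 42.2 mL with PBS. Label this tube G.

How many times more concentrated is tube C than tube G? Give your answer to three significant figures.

8.20 × 10^5

Step 1: 150 μL + 750 μL = 900 μL total → factor 900/150 = 6
Step 2: 180 μL + 1150 μL = 1330 μL total → factor 1330/180 = 7.3889
Step 3: 400 μL brought to 1600 μL → factor 1600/400 = 4
Step 4: 0.25 mL brought to 1.875 mL → factor 1.875/0.25 = 7.5
Step 5: 375 μL brought to 1700 μL → factor 1700/375 = 4.5333
Step 6: 80 μL brought to 1600 μL → factor 1600/80 = 20
Step 7: 35 μL brought to 42.2 mL → factor 42200/35 = 1205.7
Dilution factor to tube C = 177.33; to tube G = 1.4539 × 10^8
[tube C]/[tube G] = (factor to tube G)/(factor to tube C) = 1.4539 × 10^8/177.33 = 8.20 × 10^5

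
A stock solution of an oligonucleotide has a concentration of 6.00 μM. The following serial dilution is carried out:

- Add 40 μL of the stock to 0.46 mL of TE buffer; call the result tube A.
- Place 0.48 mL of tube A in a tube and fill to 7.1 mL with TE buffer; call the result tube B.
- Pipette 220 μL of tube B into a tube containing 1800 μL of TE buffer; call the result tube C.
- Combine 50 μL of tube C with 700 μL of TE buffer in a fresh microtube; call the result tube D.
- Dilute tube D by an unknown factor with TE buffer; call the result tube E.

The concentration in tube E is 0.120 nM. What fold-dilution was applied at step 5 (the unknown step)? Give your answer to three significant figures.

Step 1: 40 μL + 0.46 mL = 500 μL total → factor 500/40 = 12.5
Step 2: 0.48 mL brought to 7.1 mL → factor 7.1/0.48 = 14.792
Step 3: 220 μL + 1800 μL = 2020 μL total → factor 2020/220 = 9.1818
Step 4: 50 μL + 700 μL = 750 μL total → factor 750/50 = 15
Step 5: unknown factor x
Product of known-step factors = 25465
Overall factor = 6.00 μM / (0.120 nM) = 50000
x = 50000 / 25465 = 1.96

1.96-fold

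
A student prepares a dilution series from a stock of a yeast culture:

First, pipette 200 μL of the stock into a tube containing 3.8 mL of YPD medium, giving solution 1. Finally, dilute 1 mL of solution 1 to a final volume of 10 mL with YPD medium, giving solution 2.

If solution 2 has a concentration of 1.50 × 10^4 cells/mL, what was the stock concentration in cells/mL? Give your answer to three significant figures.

3.00 × 10^6 cells/mL

Step 1: 200 μL + 3.8 mL = 4000 μL total → factor 4000/200 = 20
Step 2: 1 mL brought to 10 mL → factor 10/1 = 10
Overall dilution factor = 20 × 10 = 200
Stock = 1.50 × 10^4 cells/mL × 200 = 3.00 × 10^6 cells/mL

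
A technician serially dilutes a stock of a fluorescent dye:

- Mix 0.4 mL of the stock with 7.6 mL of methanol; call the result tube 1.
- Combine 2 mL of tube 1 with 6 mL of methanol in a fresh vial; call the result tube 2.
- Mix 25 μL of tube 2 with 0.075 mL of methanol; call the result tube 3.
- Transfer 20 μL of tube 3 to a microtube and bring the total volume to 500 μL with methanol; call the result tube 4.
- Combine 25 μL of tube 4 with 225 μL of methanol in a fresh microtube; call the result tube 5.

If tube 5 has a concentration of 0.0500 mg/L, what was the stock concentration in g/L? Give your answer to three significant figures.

4.00 g/L

Step 1: 0.4 mL + 7.6 mL = 8 mL total → factor 8/0.4 = 20
Step 2: 2 mL + 6 mL = 8 mL total → factor 8/2 = 4
Step 3: 25 μL + 0.075 mL = 100 μL total → factor 100/25 = 4
Step 4: 20 μL brought to 500 μL → factor 500/20 = 25
Step 5: 25 μL + 225 μL = 250 μL total → factor 250/25 = 10
Overall dilution factor = 20 × 4 × 4 × 25 × 10 = 80000
Stock = 0.0500 mg/L × 80000 = 4000 mg/L = 4.00 g/L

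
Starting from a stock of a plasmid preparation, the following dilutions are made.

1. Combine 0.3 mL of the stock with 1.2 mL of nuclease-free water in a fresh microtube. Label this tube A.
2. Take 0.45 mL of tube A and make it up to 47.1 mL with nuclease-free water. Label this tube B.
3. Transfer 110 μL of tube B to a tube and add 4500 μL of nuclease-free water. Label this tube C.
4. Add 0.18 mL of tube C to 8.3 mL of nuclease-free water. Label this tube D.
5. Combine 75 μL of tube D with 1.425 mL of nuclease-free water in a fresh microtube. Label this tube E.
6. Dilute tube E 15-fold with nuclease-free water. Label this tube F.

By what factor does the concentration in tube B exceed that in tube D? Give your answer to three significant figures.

Step 1: 0.3 mL + 1.2 mL = 1.5 mL total → factor 1.5/0.3 = 5
Step 2: 0.45 mL brought to 47.1 mL → factor 47.1/0.45 = 104.67
Step 3: 110 μL + 4500 μL = 4610 μL total → factor 4610/110 = 41.909
Step 4: 0.18 mL + 8.3 mL = 8.48 mL total → factor 8.48/0.18 = 47.111
Dilution factor to tube B = 523.33; to tube D = 1.0333 × 10^6
[tube B]/[tube D] = (factor to tube D)/(factor to tube B) = 1.0333 × 10^6/523.33 = 1.97 × 10^3

1.97 × 10^3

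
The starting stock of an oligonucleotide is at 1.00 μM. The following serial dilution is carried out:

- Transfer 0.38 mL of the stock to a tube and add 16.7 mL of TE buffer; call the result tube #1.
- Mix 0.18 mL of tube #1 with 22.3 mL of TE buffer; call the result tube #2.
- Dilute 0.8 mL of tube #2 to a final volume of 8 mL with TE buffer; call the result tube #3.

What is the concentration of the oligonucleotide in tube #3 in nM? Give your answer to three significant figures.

0.0178 nM

Step 1: 0.38 mL + 16.7 mL = 17.08 mL total → factor 17.08/0.38 = 44.947
Step 2: 0.18 mL + 22.3 mL = 22.48 mL total → factor 22.48/0.18 = 124.89
Step 3: 0.8 mL brought to 8 mL → factor 8/0.8 = 10
Overall dilution factor = 44.947 × 124.89 × 10 = 56134
Final = 1.00 μM / 56134 = 1.781 × 10^-5 μM = 0.0178 nM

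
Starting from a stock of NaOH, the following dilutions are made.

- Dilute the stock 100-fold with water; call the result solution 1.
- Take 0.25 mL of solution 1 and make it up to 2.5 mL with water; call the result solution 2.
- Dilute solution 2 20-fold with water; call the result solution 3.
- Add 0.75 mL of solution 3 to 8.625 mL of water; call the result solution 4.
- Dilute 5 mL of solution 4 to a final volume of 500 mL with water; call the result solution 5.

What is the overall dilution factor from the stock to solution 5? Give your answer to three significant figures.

2.50 × 10^7

Step 1: 100-fold → factor 100
Step 2: 0.25 mL brought to 2.5 mL → factor 2.5/0.25 = 10
Step 3: 20-fold → factor 20
Step 4: 0.75 mL + 8.625 mL = 9.375 mL total → factor 9.375/0.75 = 12.5
Step 5: 5 mL brought to 500 mL → factor 500/5 = 100
Overall dilution factor = 100 × 10 × 20 × 12.5 × 100 = 2.5 × 10^7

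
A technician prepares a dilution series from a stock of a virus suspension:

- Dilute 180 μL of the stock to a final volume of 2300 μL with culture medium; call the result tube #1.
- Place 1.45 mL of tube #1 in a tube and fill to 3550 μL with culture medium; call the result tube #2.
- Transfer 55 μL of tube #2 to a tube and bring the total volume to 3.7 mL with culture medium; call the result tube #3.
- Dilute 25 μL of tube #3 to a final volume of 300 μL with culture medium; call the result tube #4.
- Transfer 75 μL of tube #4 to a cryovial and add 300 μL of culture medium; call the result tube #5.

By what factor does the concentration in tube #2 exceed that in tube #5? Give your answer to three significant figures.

4.04 × 10^3

Step 1: 180 μL brought to 2300 μL → factor 2300/180 = 12.778
Step 2: 1.45 mL brought to 3550 μL → factor 3.55/1.45 = 2.4483
Step 3: 55 μL brought to 3.7 mL → factor 3700/55 = 67.273
Step 4: 25 μL brought to 300 μL → factor 300/25 = 12
Step 5: 75 μL + 300 μL = 375 μL total → factor 375/75 = 5
Dilution factor to tube #2 = 31.284; to tube #5 = 1.2627 × 10^5
[tube #2]/[tube #5] = (factor to tube #5)/(factor to tube #2) = 1.2627 × 10^5/31.284 = 4.04 × 10^3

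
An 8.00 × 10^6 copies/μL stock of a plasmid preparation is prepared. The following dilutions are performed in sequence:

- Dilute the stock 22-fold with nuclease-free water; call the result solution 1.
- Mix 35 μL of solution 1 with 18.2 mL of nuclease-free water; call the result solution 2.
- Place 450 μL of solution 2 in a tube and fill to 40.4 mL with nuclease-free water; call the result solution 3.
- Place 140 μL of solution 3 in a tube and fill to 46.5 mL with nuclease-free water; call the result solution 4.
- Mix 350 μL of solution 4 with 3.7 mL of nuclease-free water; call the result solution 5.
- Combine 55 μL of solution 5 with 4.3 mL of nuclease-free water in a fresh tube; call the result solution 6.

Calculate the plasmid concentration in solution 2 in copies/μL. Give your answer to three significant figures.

Step 1: 22-fold → factor 22
Step 2: 35 μL + 18.2 mL = 18235 μL total → factor 18235/35 = 521
Dilution factor through solution 2 = 22 × 521 = 11462
[solution 2] = 8.00 × 10^6 copies/μL / 11462 = 698 copies/μL

698 copies/μL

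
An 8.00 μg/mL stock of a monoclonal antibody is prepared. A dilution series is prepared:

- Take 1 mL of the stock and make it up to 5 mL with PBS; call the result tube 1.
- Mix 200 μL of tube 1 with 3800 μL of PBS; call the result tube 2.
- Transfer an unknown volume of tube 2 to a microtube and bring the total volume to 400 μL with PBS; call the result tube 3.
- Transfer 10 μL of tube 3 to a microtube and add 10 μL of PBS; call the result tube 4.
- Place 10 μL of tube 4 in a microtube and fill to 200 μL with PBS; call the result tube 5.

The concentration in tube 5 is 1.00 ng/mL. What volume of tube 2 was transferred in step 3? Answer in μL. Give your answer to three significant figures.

Step 1: 1 mL brought to 5 mL → factor 5/1 = 5
Step 2: 200 μL + 3800 μL = 4000 μL total → factor 4000/200 = 20
Step 3: v brought to 400 μL → factor = 400 μL/v
Step 4: 10 μL + 10 μL = 20 μL total → factor 20/10 = 2
Step 5: 10 μL brought to 200 μL → factor 200/10 = 20
Product of known-step factors = 4000
Overall factor = 8.00 μg/mL / (1.00 ng/mL) = 8000
Step-3 factor = 8000 / 4000 = 2
v = 400 μL / 2 = 200 μL

200 μL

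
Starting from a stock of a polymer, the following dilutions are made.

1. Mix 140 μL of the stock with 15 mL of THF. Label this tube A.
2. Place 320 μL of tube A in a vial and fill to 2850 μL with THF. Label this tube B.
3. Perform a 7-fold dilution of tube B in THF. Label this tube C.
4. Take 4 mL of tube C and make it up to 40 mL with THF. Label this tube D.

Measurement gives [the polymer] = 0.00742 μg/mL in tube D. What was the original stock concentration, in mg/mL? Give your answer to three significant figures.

0.500 mg/mL

Step 1: 140 μL + 15 mL = 15140 μL total → factor 15140/140 = 108.14
Step 2: 320 μL brought to 2850 μL → factor 2850/320 = 8.9062
Step 3: 7-fold → factor 7
Step 4: 4 mL brought to 40 mL → factor 40/4 = 10
Overall dilution factor = 108.14 × 8.9062 × 7 × 10 = 67420
Stock = 0.00742 μg/mL × 67420 = 500.3 μg/mL = 0.500 mg/mL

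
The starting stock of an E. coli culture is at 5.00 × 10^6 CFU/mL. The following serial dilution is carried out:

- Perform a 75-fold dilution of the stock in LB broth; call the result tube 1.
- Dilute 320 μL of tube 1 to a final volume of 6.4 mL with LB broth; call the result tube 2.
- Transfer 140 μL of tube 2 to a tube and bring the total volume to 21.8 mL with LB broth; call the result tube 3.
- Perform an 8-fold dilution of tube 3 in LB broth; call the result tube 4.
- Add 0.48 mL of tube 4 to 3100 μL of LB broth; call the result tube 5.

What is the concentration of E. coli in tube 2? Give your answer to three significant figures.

Step 1: 75-fold → factor 75
Step 2: 320 μL brought to 6.4 mL → factor 6400/320 = 20
Dilution factor through tube 2 = 75 × 20 = 1500
[tube 2] = 5.00 × 10^6 CFU/mL / 1500 = 3.33 × 10^3 CFU/mL

3.33 × 10^3 CFU/mL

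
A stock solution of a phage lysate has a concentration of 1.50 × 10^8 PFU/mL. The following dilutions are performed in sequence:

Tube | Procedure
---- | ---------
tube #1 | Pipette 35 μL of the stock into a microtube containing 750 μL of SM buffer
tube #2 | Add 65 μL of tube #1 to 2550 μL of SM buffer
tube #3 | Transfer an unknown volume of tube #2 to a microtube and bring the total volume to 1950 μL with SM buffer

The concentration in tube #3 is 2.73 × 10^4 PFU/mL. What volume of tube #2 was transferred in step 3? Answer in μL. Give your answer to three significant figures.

320 μL

Step 1: 35 μL + 750 μL = 785 μL total → factor 785/35 = 22.429
Step 2: 65 μL + 2550 μL = 2615 μL total → factor 2615/65 = 40.231
Step 3: v brought to 1950 μL → factor = 1950 μL/v
Product of known-step factors = 902.32
Overall factor = 1.50 × 10^8 PFU/mL / (2.73 × 10^4 PFU/mL) = 5494.5
Step-3 factor = 5494.5 / 902.32 = 6.0893
v = 1950 μL / 6.0893 = 320 μL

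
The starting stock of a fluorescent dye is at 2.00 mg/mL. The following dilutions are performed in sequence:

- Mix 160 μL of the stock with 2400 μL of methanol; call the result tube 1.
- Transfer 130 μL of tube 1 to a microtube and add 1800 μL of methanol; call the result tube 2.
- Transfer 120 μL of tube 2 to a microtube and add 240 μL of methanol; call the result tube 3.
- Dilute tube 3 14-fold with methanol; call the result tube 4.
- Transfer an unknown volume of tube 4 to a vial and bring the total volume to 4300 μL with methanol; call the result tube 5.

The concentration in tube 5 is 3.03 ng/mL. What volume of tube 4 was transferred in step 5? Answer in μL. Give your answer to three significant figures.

65.0 μL

Step 1: 160 μL + 2400 μL = 2560 μL total → factor 2560/160 = 16
Step 2: 130 μL + 1800 μL = 1930 μL total → factor 1930/130 = 14.846
Step 3: 120 μL + 240 μL = 360 μL total → factor 360/120 = 3
Step 4: 14-fold → factor 14
Step 5: v brought to 4300 μL → factor = 4300 μL/v
Product of known-step factors = 9976.6
Overall factor = 2.00 mg/mL / (3.03 ng/mL) = 6.6007 × 10^5
Step-5 factor = 6.6007 × 10^5 / 9976.6 = 66.161
v = 4300 μL / 66.161 = 65.0 μL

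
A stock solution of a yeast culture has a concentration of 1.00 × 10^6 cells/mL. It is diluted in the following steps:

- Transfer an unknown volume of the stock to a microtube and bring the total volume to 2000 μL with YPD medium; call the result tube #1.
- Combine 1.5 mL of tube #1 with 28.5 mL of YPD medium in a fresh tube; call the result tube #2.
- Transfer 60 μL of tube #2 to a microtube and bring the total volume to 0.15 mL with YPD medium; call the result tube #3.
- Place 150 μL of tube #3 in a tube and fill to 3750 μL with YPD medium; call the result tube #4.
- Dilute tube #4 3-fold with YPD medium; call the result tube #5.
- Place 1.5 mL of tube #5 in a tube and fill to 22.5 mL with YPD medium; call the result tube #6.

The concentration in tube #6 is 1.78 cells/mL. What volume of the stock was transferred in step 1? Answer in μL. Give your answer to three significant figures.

Step 1: v brought to 2000 μL → factor = 2000 μL/v
Step 2: 1.5 mL + 28.5 mL = 30 mL total → factor 30/1.5 = 20
Step 3: 60 μL brought to 0.15 mL → factor 150/60 = 2.5
Step 4: 150 μL brought to 3750 μL → factor 3750/150 = 25
Step 5: 3-fold → factor 3
Step 6: 1.5 mL brought to 22.5 mL → factor 22.5/1.5 = 15
Product of known-step factors = 56250
Overall factor = 1.00 × 10^6 cells/mL / (1.78 cells/mL) = 5.618 × 10^5
Step-1 factor = 5.618 × 10^5 / 56250 = 9.9875
v = 2000 μL / 9.9875 = 200 μL

200 μL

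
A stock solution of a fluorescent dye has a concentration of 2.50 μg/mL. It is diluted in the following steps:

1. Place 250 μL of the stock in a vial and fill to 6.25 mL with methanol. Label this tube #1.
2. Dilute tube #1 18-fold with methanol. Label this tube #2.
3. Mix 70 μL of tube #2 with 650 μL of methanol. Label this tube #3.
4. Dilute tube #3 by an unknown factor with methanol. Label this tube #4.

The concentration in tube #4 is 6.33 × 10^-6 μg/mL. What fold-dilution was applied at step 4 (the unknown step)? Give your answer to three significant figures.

Step 1: 250 μL brought to 6.25 mL → factor 6250/250 = 25
Step 2: 18-fold → factor 18
Step 3: 70 μL + 650 μL = 720 μL total → factor 720/70 = 10.286
Step 4: unknown factor x
Product of known-step factors = 4628.6
Overall factor = 2.50 μg/mL / (6.33 × 10^-6 μg/mL) = 3.9494 × 10^5
x = 3.9494 × 10^5 / 4628.6 = 85.3

85.3-fold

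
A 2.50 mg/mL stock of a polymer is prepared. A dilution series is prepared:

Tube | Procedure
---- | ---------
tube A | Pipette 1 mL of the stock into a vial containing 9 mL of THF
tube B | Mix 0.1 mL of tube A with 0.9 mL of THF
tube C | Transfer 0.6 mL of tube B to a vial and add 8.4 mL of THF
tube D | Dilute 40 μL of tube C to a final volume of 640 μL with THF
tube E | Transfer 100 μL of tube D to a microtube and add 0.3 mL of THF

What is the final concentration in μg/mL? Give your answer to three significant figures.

Step 1: 1 mL + 9 mL = 10 mL total → factor 10/1 = 10
Step 2: 0.1 mL + 0.9 mL = 1 mL total → factor 1/0.1 = 10
Step 3: 0.6 mL + 8.4 mL = 9 mL total → factor 9/0.6 = 15
Step 4: 40 μL brought to 640 μL → factor 640/40 = 16
Step 5: 100 μL + 0.3 mL = 400 μL total → factor 400/100 = 4
Overall dilution factor = 10 × 10 × 15 × 16 × 4 = 96000
Final = 2.50 mg/mL / 96000 = 2.604 × 10^-5 mg/mL = 0.0260 μg/mL

0.0260 μg/mL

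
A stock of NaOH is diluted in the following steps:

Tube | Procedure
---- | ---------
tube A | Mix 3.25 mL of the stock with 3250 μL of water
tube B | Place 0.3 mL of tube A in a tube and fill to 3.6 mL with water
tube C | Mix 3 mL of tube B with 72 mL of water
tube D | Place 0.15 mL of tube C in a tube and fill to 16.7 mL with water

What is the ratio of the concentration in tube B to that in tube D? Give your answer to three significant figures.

Step 1: 3.25 mL + 3250 μL = 6.5 mL total → factor 6.5/3.25 = 2
Step 2: 0.3 mL brought to 3.6 mL → factor 3.6/0.3 = 12
Step 3: 3 mL + 72 mL = 75 mL total → factor 75/3 = 25
Step 4: 0.15 mL brought to 16.7 mL → factor 16.7/0.15 = 111.33
Dilution factor to tube B = 24; to tube D = 66800
[tube B]/[tube D] = (factor to tube D)/(factor to tube B) = 66800/24 = 2.78 × 10^3

2.78 × 10^3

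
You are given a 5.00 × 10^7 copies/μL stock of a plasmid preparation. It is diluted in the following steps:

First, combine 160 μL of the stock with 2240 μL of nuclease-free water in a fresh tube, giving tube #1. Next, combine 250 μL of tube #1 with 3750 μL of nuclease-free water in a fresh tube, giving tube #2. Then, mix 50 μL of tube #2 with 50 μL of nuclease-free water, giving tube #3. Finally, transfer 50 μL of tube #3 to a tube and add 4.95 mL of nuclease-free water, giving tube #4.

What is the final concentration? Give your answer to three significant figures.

Step 1: 160 μL + 2240 μL = 2400 μL total → factor 2400/160 = 15
Step 2: 250 μL + 3750 μL = 4000 μL total → factor 4000/250 = 16
Step 3: 50 μL + 50 μL = 100 μL total → factor 100/50 = 2
Step 4: 50 μL + 4.95 mL = 5000 μL total → factor 5000/50 = 100
Overall dilution factor = 15 × 16 × 2 × 100 = 48000
Final = 5.00 × 10^7 copies/μL / 48000 = 1.04 × 10^3 copies/μL

1.04 × 10^3 copies/μL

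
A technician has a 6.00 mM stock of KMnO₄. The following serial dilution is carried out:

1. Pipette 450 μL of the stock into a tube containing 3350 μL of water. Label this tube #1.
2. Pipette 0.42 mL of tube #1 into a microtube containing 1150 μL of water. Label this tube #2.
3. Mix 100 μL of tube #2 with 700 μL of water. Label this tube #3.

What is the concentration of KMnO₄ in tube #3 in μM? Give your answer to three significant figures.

23.8 μM

Step 1: 450 μL + 3350 μL = 3800 μL total → factor 3800/450 = 8.4444
Step 2: 0.42 mL + 1150 μL = 1.57 mL total → factor 1.57/0.42 = 3.7381
Step 3: 100 μL + 700 μL = 800 μL total → factor 800/100 = 8
Overall dilution factor = 8.4444 × 3.7381 × 8 = 252.53
Final = 6.00 mM / 252.53 = 0.02376 mM = 23.8 μM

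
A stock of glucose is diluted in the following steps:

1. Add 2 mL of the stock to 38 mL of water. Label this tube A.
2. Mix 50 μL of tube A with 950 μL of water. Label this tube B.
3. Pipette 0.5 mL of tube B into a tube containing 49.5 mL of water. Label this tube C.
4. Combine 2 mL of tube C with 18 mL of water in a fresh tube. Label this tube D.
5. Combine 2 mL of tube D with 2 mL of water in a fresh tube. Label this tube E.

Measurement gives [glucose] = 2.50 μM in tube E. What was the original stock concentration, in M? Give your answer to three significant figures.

2.00 M

Step 1: 2 mL + 38 mL = 40 mL total → factor 40/2 = 20
Step 2: 50 μL + 950 μL = 1000 μL total → factor 1000/50 = 20
Step 3: 0.5 mL + 49.5 mL = 50 mL total → factor 50/0.5 = 100
Step 4: 2 mL + 18 mL = 20 mL total → factor 20/2 = 10
Step 5: 2 mL + 2 mL = 4 mL total → factor 4/2 = 2
Overall dilution factor = 20 × 20 × 100 × 10 × 2 = 8 × 10^5
Stock = 2.50 μM × 8 × 10^5 = 2.000 × 10^6 μM = 2.00 M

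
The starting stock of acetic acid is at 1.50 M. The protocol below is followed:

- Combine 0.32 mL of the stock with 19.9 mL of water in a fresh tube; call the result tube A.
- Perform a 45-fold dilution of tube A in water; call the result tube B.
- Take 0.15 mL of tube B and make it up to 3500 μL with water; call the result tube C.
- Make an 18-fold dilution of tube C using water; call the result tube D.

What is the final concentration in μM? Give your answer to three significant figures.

1.26 μM

Step 1: 0.32 mL + 19.9 mL = 20.22 mL total → factor 20.22/0.32 = 63.188
Step 2: 45-fold → factor 45
Step 3: 0.15 mL brought to 3500 μL → factor 3.5/0.15 = 23.333
Step 4: 18-fold → factor 18
Overall dilution factor = 63.188 × 45 × 23.333 × 18 = 1.1942 × 10^6
Final = 1.50 M / 1.1942 × 10^6 = 1.256 × 10^-6 M = 1.26 μM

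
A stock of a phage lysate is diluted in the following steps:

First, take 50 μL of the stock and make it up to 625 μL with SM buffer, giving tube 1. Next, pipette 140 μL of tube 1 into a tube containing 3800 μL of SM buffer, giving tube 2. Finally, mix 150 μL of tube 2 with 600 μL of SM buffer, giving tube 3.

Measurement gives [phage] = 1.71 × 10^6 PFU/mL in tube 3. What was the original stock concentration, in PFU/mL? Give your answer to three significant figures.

3.01 × 10^9 PFU/mL

Step 1: 50 μL brought to 625 μL → factor 625/50 = 12.5
Step 2: 140 μL + 3800 μL = 3940 μL total → factor 3940/140 = 28.143
Step 3: 150 μL + 600 μL = 750 μL total → factor 750/150 = 5
Overall dilution factor = 12.5 × 28.143 × 5 = 1758.9
Stock = 1.71 × 10^6 PFU/mL × 1758.9 = 3.01 × 10^9 PFU/mL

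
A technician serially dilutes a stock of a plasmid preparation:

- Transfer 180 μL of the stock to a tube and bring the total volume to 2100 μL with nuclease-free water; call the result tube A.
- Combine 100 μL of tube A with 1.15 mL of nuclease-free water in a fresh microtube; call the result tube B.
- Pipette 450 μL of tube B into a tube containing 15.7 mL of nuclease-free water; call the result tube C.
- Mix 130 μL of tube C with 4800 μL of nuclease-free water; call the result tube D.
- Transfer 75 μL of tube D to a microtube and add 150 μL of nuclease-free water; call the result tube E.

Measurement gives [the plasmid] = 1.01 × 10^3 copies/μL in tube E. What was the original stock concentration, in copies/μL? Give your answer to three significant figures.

6.01 × 10^8 copies/μL

Step 1: 180 μL brought to 2100 μL → factor 2100/180 = 11.667
Step 2: 100 μL + 1.15 mL = 1250 μL total → factor 1250/100 = 12.5
Step 3: 450 μL + 15.7 mL = 16150 μL total → factor 16150/450 = 35.889
Step 4: 130 μL + 4800 μL = 4930 μL total → factor 4930/130 = 37.923
Step 5: 75 μL + 150 μL = 225 μL total → factor 225/75 = 3
Overall dilution factor = 11.667 × 12.5 × 35.889 × 37.923 × 3 = 5.9544 × 10^5
Stock = 1.01 × 10^3 copies/μL × 5.9544 × 10^5 = 6.01 × 10^8 copies/μL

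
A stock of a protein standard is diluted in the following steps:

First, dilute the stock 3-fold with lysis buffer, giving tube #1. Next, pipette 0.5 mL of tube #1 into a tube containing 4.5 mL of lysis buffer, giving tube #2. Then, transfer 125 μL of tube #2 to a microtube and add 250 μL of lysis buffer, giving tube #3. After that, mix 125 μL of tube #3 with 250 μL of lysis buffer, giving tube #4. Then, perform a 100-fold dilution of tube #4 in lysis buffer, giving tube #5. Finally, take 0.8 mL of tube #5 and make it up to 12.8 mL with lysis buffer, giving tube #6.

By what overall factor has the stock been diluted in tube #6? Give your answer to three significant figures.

Step 1: 3-fold → factor 3
Step 2: 0.5 mL + 4.5 mL = 5 mL total → factor 5/0.5 = 10
Step 3: 125 μL + 250 μL = 375 μL total → factor 375/125 = 3
Step 4: 125 μL + 250 μL = 375 μL total → factor 375/125 = 3
Step 5: 100-fold → factor 100
Step 6: 0.8 mL brought to 12.8 mL → factor 12.8/0.8 = 16
Overall dilution factor = 3 × 10 × 3 × 3 × 100 × 16 = 4.32 × 10^5

4.32 × 10^5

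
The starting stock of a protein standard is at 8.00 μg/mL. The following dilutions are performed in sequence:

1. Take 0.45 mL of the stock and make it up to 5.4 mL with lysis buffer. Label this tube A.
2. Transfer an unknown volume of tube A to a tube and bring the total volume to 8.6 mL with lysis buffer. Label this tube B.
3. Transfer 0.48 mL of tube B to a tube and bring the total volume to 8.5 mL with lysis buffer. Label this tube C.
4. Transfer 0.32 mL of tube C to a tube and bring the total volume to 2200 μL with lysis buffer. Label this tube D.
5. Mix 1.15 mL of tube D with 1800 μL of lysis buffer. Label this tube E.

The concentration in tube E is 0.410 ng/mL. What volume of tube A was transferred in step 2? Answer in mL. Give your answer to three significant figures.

Step 1: 0.45 mL brought to 5.4 mL → factor 5.4/0.45 = 12
Step 2: v brought to 8.6 mL → factor = 8.6 mL/v
Step 3: 0.48 mL brought to 8.5 mL → factor 8.5/0.48 = 17.708
Step 4: 0.32 mL brought to 2200 μL → factor 2.2/0.32 = 6.875
Step 5: 1.15 mL + 1800 μL = 2.95 mL total → factor 2.95/1.15 = 2.5652
Product of known-step factors = 3747.6
Overall factor = 8.00 μg/mL / (0.410 ng/mL) = 19512
Step-2 factor = 19512 / 3747.6 = 5.2066
v = 8.6 mL / 5.2066 = 1.65 mL

1.65 mL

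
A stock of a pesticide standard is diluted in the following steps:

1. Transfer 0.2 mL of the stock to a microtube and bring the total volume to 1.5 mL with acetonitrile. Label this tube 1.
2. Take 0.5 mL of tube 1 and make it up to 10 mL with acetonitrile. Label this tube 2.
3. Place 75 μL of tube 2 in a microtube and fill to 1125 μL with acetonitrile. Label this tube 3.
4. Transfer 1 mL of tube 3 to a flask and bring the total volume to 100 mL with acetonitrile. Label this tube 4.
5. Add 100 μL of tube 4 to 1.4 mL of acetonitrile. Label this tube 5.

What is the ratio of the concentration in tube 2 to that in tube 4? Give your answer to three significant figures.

1.50 × 10^3

Step 1: 0.2 mL brought to 1.5 mL → factor 1.5/0.2 = 7.5
Step 2: 0.5 mL brought to 10 mL → factor 10/0.5 = 20
Step 3: 75 μL brought to 1125 μL → factor 1125/75 = 15
Step 4: 1 mL brought to 100 mL → factor 100/1 = 100
Dilution factor to tube 2 = 150; to tube 4 = 2.25 × 10^5
[tube 2]/[tube 4] = (factor to tube 4)/(factor to tube 2) = 2.25 × 10^5/150 = 1.50 × 10^3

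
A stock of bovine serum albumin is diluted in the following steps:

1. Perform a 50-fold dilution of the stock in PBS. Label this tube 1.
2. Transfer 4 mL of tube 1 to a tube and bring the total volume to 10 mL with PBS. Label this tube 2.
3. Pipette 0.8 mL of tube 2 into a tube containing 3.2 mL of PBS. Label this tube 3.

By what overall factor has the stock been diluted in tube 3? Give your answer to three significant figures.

Step 1: 50-fold → factor 50
Step 2: 4 mL brought to 10 mL → factor 10/4 = 2.5
Step 3: 0.8 mL + 3.2 mL = 4 mL total → factor 4/0.8 = 5
Overall dilution factor = 50 × 2.5 × 5 = 625

625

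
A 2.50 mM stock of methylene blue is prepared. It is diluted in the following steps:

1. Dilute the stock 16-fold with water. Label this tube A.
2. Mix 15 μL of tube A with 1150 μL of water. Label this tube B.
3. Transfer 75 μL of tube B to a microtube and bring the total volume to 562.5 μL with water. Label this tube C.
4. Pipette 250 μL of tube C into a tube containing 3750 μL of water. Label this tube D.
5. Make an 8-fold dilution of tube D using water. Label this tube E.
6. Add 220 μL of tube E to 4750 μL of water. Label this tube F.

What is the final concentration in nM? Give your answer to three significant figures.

Step 1: 16-fold → factor 16
Step 2: 15 μL + 1150 μL = 1165 μL total → factor 1165/15 = 77.667
Step 3: 75 μL brought to 562.5 μL → factor 562.5/75 = 7.5
Step 4: 250 μL + 3750 μL = 4000 μL total → factor 4000/250 = 16
Step 5: 8-fold → factor 8
Step 6: 220 μL + 4750 μL = 4970 μL total → factor 4970/220 = 22.591
Overall dilution factor = 16 × 77.667 × 7.5 × 16 × 8 × 22.591 = 2.695 × 10^7
Final = 2.50 mM / 2.695 × 10^7 = 9.276 × 10^-8 mM = 0.0928 nM

0.0928 nM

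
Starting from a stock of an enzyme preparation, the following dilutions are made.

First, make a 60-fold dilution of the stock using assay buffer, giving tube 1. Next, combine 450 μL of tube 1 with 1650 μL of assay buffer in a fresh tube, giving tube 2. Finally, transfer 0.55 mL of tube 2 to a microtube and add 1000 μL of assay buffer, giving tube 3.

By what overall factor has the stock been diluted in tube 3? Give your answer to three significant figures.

789

Step 1: 60-fold → factor 60
Step 2: 450 μL + 1650 μL = 2100 μL total → factor 2100/450 = 4.6667
Step 3: 0.55 mL + 1000 μL = 1.55 mL total → factor 1.55/0.55 = 2.8182
Overall dilution factor = 60 × 4.6667 × 2.8182 = 789.09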